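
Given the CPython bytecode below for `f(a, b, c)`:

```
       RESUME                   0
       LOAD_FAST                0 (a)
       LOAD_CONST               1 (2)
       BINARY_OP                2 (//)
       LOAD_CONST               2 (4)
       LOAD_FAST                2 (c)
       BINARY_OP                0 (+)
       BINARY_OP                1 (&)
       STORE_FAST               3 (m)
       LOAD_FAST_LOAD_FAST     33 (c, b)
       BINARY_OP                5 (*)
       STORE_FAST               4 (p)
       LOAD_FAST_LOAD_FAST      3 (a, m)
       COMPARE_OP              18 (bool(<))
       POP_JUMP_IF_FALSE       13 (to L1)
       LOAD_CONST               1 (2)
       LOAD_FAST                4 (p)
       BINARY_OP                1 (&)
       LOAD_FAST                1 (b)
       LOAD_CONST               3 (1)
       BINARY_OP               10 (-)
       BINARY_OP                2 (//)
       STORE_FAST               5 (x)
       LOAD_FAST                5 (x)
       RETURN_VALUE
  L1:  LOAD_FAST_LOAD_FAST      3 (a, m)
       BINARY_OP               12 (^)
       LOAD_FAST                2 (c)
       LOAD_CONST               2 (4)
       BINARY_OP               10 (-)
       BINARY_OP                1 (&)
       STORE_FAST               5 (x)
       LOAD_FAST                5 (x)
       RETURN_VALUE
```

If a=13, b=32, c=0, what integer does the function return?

8

LOAD_FAST a → push 13. Stack: [13]
LOAD_CONST → push 2. Stack: [13, 2]
BINARY_OP // → 13 // 2 = 6. Stack: [6]
LOAD_CONST → push 4. Stack: [6, 4]
LOAD_FAST c → push 0. Stack: [6, 4, 0]
BINARY_OP + → 4 + 0 = 4. Stack: [6, 4]
BINARY_OP & → 6 & 4 = 4. Stack: [4]
STORE_FAST m → m=4. Stack: []
LOAD_FAST_LOAD_FAST c,b → push 0,32. Stack: [0, 32]
BINARY_OP * → 0 * 32 = 0. Stack: [0]
STORE_FAST p → p=0. Stack: []
LOAD_FAST_LOAD_FAST a,m → push 13,4. Stack: [13, 4]
COMPARE_OP bool(<) → 13 vs 4 = False. Stack: [False]
POP_JUMP_IF_FALSE → pop False; jump. Stack: []
LOAD_FAST_LOAD_FAST a,m → push 13,4. Stack: [13, 4]
BINARY_OP ^ → 13 ^ 4 = 9. Stack: [9]
LOAD_FAST c → push 0. Stack: [9, 0]
LOAD_CONST → push 4. Stack: [9, 0, 4]
BINARY_OP - → 0 - 4 = -4. Stack: [9, -4]
BINARY_OP & → 9 & -4 = 8. Stack: [8]
STORE_FAST x → x=8. Stack: []
LOAD_FAST x → push 8. Stack: [8]
RETURN_VALUE → return 8.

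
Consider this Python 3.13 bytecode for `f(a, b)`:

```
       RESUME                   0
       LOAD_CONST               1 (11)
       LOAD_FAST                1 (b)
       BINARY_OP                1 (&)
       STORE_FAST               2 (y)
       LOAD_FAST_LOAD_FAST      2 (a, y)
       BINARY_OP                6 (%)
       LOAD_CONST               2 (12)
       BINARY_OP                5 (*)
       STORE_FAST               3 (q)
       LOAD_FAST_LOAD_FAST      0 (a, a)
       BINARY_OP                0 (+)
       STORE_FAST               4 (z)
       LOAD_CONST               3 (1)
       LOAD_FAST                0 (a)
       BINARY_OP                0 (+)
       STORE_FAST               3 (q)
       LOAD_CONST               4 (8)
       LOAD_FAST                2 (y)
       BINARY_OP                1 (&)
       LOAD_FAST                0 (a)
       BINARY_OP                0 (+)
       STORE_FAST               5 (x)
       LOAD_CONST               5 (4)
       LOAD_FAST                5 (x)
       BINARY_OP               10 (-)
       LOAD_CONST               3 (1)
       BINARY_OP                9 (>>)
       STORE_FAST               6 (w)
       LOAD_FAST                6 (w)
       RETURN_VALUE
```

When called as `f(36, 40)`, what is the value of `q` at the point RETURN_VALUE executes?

37

LOAD_CONST → push 11. Stack: [11]
LOAD_FAST b → push 40. Stack: [11, 40]
BINARY_OP & → 11 & 40 = 8. Stack: [8]
STORE_FAST y → y=8. Stack: []
LOAD_FAST_LOAD_FAST a,y → push 36,8. Stack: [36, 8]
BINARY_OP % → 36 % 8 = 4. Stack: [4]
LOAD_CONST → push 12. Stack: [4, 12]
BINARY_OP * → 4 * 12 = 48. Stack: [48]
STORE_FAST q → q=48. Stack: []
LOAD_FAST_LOAD_FAST a,a → push 36,36. Stack: [36, 36]
BINARY_OP + → 36 + 36 = 72. Stack: [72]
STORE_FAST z → z=72. Stack: []
LOAD_CONST → push 1. Stack: [1]
LOAD_FAST a → push 36. Stack: [1, 36]
BINARY_OP + → 1 + 36 = 37. Stack: [37]
STORE_FAST q → q=37. Stack: []
LOAD_CONST → push 8. Stack: [8]
LOAD_FAST y → push 8. Stack: [8, 8]
BINARY_OP & → 8 & 8 = 8. Stack: [8]
LOAD_FAST a → push 36. Stack: [8, 36]
BINARY_OP + → 8 + 36 = 44. Stack: [44]
STORE_FAST x → x=44. Stack: []
LOAD_CONST → push 4. Stack: [4]
LOAD_FAST x → push 44. Stack: [4, 44]
BINARY_OP - → 4 - 44 = -40. Stack: [-40]
LOAD_CONST → push 1. Stack: [-40, 1]
BINARY_OP >> → -40 >> 1 = -20. Stack: [-20]
STORE_FAST w → w=-20. Stack: []
LOAD_FAST w → push -20. Stack: [-20]
RETURN_VALUE → return -20.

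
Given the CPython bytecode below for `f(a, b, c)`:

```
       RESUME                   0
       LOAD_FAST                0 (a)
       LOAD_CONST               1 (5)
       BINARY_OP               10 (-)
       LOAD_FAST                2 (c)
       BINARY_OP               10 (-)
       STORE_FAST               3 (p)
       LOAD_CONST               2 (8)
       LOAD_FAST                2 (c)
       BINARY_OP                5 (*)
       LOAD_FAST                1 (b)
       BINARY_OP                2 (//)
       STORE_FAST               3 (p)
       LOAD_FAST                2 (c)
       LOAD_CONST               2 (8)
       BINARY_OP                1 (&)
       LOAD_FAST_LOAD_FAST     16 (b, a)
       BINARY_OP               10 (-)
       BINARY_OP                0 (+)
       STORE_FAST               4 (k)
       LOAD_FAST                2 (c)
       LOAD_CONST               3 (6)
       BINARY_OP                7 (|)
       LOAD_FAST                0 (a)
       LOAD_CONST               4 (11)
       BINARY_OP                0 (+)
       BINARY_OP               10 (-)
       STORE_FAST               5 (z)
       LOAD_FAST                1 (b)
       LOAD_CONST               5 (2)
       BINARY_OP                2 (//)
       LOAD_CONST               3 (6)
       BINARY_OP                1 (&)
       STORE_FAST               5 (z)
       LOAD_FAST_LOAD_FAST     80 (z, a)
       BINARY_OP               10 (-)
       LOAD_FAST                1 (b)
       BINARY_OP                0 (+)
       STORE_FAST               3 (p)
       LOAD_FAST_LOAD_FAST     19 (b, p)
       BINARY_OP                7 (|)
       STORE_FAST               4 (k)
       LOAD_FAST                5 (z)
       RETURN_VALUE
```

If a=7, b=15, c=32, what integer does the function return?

6

LOAD_FAST a → push 7. Stack: [7]
LOAD_CONST → push 5. Stack: [7, 5]
BINARY_OP - → 7 - 5 = 2. Stack: [2]
LOAD_FAST c → push 32. Stack: [2, 32]
BINARY_OP - → 2 - 32 = -30. Stack: [-30]
STORE_FAST p → p=-30. Stack: []
LOAD_CONST → push 8. Stack: [8]
LOAD_FAST c → push 32. Stack: [8, 32]
BINARY_OP * → 8 * 32 = 256. Stack: [256]
LOAD_FAST b → push 15. Stack: [256, 15]
BINARY_OP // → 256 // 15 = 17. Stack: [17]
STORE_FAST p → p=17. Stack: []
LOAD_FAST c → push 32. Stack: [32]
LOAD_CONST → push 8. Stack: [32, 8]
BINARY_OP & → 32 & 8 = 0. Stack: [0]
LOAD_FAST_LOAD_FAST b,a → push 15,7. Stack: [0, 15, 7]
BINARY_OP - → 15 - 7 = 8. Stack: [0, 8]
BINARY_OP + → 0 + 8 = 8. Stack: [8]
STORE_FAST k → k=8. Stack: []
LOAD_FAST c → push 32. Stack: [32]
LOAD_CONST → push 6. Stack: [32, 6]
BINARY_OP | → 32 | 6 = 38. Stack: [38]
LOAD_FAST a → push 7. Stack: [38, 7]
LOAD_CONST → push 11. Stack: [38, 7, 11]
BINARY_OP + → 7 + 11 = 18. Stack: [38, 18]
BINARY_OP - → 38 - 18 = 20. Stack: [20]
STORE_FAST z → z=20. Stack: []
LOAD_FAST b → push 15. Stack: [15]
LOAD_CONST → push 2. Stack: [15, 2]
BINARY_OP // → 15 // 2 = 7. Stack: [7]
LOAD_CONST → push 6. Stack: [7, 6]
BINARY_OP & → 7 & 6 = 6. Stack: [6]
STORE_FAST z → z=6. Stack: []
LOAD_FAST_LOAD_FAST z,a → push 6,7. Stack: [6, 7]
BINARY_OP - → 6 - 7 = -1. Stack: [-1]
LOAD_FAST b → push 15. Stack: [-1, 15]
BINARY_OP + → -1 + 15 = 14. Stack: [14]
STORE_FAST p → p=14. Stack: []
LOAD_FAST_LOAD_FAST b,p → push 15,14. Stack: [15, 14]
BINARY_OP | → 15 | 14 = 15. Stack: [15]
STORE_FAST k → k=15. Stack: []
LOAD_FAST z → push 6. Stack: [6]
RETURN_VALUE → return 6.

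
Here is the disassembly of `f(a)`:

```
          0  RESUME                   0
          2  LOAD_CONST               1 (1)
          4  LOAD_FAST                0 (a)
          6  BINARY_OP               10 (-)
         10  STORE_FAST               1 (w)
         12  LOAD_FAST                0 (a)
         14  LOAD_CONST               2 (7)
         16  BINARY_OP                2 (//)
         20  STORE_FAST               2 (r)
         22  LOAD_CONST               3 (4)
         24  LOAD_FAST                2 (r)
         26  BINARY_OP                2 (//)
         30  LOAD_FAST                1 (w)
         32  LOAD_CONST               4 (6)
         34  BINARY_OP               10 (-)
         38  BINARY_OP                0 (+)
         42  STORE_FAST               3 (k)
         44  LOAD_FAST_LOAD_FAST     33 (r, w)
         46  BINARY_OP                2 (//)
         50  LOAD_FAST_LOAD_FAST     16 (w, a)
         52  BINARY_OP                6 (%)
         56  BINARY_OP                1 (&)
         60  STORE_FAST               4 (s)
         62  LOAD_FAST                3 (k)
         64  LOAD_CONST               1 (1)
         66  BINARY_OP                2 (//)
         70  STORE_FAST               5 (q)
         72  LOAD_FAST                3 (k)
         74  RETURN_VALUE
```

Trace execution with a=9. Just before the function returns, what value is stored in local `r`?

LOAD_CONST → push 1. Stack: [1]
LOAD_FAST a → push 9. Stack: [1, 9]
BINARY_OP - → 1 - 9 = -8. Stack: [-8]
STORE_FAST w → w=-8. Stack: []
LOAD_FAST a → push 9. Stack: [9]
LOAD_CONST → push 7. Stack: [9, 7]
BINARY_OP // → 9 // 7 = 1. Stack: [1]
STORE_FAST r → r=1. Stack: []
LOAD_CONST → push 4. Stack: [4]
LOAD_FAST r → push 1. Stack: [4, 1]
BINARY_OP // → 4 // 1 = 4. Stack: [4]
LOAD_FAST w → push -8. Stack: [4, -8]
LOAD_CONST → push 6. Stack: [4, -8, 6]
BINARY_OP - → -8 - 6 = -14. Stack: [4, -14]
BINARY_OP + → 4 + -14 = -10. Stack: [-10]
STORE_FAST k → k=-10. Stack: []
LOAD_FAST_LOAD_FAST r,w → push 1,-8. Stack: [1, -8]
BINARY_OP // → 1 // -8 = -1. Stack: [-1]
LOAD_FAST_LOAD_FAST w,a → push -8,9. Stack: [-1, -8, 9]
BINARY_OP % → -8 % 9 = 1. Stack: [-1, 1]
BINARY_OP & → -1 & 1 = 1. Stack: [1]
STORE_FAST s → s=1. Stack: []
LOAD_FAST k → push -10. Stack: [-10]
LOAD_CONST → push 1. Stack: [-10, 1]
BINARY_OP // → -10 // 1 = -10. Stack: [-10]
STORE_FAST q → q=-10. Stack: []
LOAD_FAST k → push -10. Stack: [-10]
RETURN_VALUE → return -10.

1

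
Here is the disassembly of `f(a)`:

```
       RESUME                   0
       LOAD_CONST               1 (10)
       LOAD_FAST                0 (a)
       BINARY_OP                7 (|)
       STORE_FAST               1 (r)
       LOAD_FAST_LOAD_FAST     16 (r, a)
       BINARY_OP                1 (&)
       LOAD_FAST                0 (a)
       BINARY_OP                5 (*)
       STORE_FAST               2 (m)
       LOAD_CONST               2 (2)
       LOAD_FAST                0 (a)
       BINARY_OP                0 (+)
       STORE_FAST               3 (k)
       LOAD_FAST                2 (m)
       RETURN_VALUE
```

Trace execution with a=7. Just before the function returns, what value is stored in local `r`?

15

LOAD_CONST → push 10. Stack: [10]
LOAD_FAST a → push 7. Stack: [10, 7]
BINARY_OP | → 10 | 7 = 15. Stack: [15]
STORE_FAST r → r=15. Stack: []
LOAD_FAST_LOAD_FAST r,a → push 15,7. Stack: [15, 7]
BINARY_OP & → 15 & 7 = 7. Stack: [7]
LOAD_FAST a → push 7. Stack: [7, 7]
BINARY_OP * → 7 * 7 = 49. Stack: [49]
STORE_FAST m → m=49. Stack: []
LOAD_CONST → push 2. Stack: [2]
LOAD_FAST a → push 7. Stack: [2, 7]
BINARY_OP + → 2 + 7 = 9. Stack: [9]
STORE_FAST k → k=9. Stack: []
LOAD_FAST m → push 49. Stack: [49]
RETURN_VALUE → return 49.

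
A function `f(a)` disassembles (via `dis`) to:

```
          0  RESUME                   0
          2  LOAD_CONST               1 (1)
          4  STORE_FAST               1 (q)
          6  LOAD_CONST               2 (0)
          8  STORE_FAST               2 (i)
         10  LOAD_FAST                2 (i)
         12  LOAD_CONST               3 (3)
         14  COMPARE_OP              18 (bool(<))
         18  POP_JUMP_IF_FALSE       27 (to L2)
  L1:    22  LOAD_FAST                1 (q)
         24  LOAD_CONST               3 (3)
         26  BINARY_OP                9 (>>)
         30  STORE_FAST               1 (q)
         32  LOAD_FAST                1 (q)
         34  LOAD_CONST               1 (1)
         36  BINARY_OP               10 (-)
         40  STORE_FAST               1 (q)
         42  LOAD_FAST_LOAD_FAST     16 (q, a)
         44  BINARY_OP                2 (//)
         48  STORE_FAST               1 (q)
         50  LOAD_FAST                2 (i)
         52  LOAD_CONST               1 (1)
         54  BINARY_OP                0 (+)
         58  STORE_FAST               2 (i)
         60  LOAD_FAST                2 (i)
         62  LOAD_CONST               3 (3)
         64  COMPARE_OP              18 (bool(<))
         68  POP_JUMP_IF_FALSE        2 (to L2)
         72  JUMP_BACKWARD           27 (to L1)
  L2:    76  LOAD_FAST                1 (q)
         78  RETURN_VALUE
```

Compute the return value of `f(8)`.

-1

LOAD_CONST → push 1. Stack: [1]
STORE_FAST q → q=1. Stack: []
LOAD_CONST → push 0. Stack: [0]
STORE_FAST i → i=0. Stack: []
LOAD_FAST i → push 0. Stack: [0]
LOAD_CONST → push 3. Stack: [0, 3]
COMPARE_OP bool(<) → 0 vs 3 = True. Stack: [True]
POP_JUMP_IF_FALSE → pop True; no jump. Stack: []
LOAD_FAST q → push 1. Stack: [1]
LOAD_CONST → push 3. Stack: [1, 3]
BINARY_OP >> → 1 >> 3 = 0. Stack: [0]
STORE_FAST q → q=0. Stack: []
LOAD_FAST q → push 0. Stack: [0]
LOAD_CONST → push 1. Stack: [0, 1]
BINARY_OP - → 0 - 1 = -1. Stack: [-1]
STORE_FAST q → q=-1. Stack: []
LOAD_FAST_LOAD_FAST q,a → push -1,8. Stack: [-1, 8]
BINARY_OP // → -1 // 8 = -1. Stack: [-1]
STORE_FAST q → q=-1. Stack: []
LOAD_FAST i → push 0. Stack: [0]
LOAD_CONST → push 1. Stack: [0, 1]
BINARY_OP + → 0 + 1 = 1. Stack: [1]
STORE_FAST i → i=1. Stack: []
LOAD_FAST i → push 1. Stack: [1]
LOAD_CONST → push 3. Stack: [1, 3]
COMPARE_OP bool(<) → 1 vs 3 = True. Stack: [True]
POP_JUMP_IF_FALSE → pop True; no jump. Stack: []
LOAD_FAST q → push -1. Stack: [-1]
LOAD_CONST → push 3. Stack: [-1, 3]
BINARY_OP >> → -1 >> 3 = -1. Stack: [-1]
STORE_FAST q → q=-1. Stack: []
LOAD_FAST q → push -1. Stack: [-1]
LOAD_CONST → push 1. Stack: [-1, 1]
BINARY_OP - → -1 - 1 = -2. Stack: [-2]
STORE_FAST q → q=-2. Stack: []
LOAD_FAST_LOAD_FAST q,a → push -2,8. Stack: [-2, 8]
BINARY_OP // → -2 // 8 = -1. Stack: [-1]
STORE_FAST q → q=-1. Stack: []
LOAD_FAST i → push 1. Stack: [1]
LOAD_CONST → push 1. Stack: [1, 1]
BINARY_OP + → 1 + 1 = 2. Stack: [2]
STORE_FAST i → i=2. Stack: []
LOAD_FAST i → push 2. Stack: [2]
LOAD_CONST → push 3. Stack: [2, 3]
COMPARE_OP bool(<) → 2 vs 3 = True. Stack: [True]
POP_JUMP_IF_FALSE → pop True; no jump. Stack: []
LOAD_FAST q → push -1. Stack: [-1]
LOAD_CONST → push 3. Stack: [-1, 3]
BINARY_OP >> → -1 >> 3 = -1. Stack: [-1]
STORE_FAST q → q=-1. Stack: []
LOAD_FAST q → push -1. Stack: [-1]
LOAD_CONST → push 1. Stack: [-1, 1]
BINARY_OP - → -1 - 1 = -2. Stack: [-2]
STORE_FAST q → q=-2. Stack: []
LOAD_FAST_LOAD_FAST q,a → push -2,8. Stack: [-2, 8]
BINARY_OP // → -2 // 8 = -1. Stack: [-1]
STORE_FAST q → q=-1. Stack: []
LOAD_FAST i → push 2. Stack: [2]
LOAD_CONST → push 1. Stack: [2, 1]
BINARY_OP + → 2 + 1 = 3. Stack: [3]
STORE_FAST i → i=3. Stack: []
LOAD_FAST i → push 3. Stack: [3]
LOAD_CONST → push 3. Stack: [3, 3]
COMPARE_OP bool(<) → 3 vs 3 = False. Stack: [False]
POP_JUMP_IF_FALSE → pop False; jump. Stack: []
LOAD_FAST q → push -1. Stack: [-1]
RETURN_VALUE → return -1.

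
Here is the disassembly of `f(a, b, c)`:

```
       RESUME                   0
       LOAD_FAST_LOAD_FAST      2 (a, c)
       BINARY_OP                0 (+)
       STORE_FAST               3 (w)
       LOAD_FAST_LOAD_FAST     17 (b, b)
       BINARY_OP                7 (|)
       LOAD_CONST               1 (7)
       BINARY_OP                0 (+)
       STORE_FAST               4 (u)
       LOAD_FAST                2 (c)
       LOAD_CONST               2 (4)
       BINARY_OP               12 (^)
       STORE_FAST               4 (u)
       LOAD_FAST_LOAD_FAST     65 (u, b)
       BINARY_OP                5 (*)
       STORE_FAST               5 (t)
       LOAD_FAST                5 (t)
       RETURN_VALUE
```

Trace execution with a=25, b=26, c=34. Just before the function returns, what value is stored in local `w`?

LOAD_FAST_LOAD_FAST a,c → push 25,34. Stack: [25, 34]
BINARY_OP + → 25 + 34 = 59. Stack: [59]
STORE_FAST w → w=59. Stack: []
LOAD_FAST_LOAD_FAST b,b → push 26,26. Stack: [26, 26]
BINARY_OP | → 26 | 26 = 26. Stack: [26]
LOAD_CONST → push 7. Stack: [26, 7]
BINARY_OP + → 26 + 7 = 33. Stack: [33]
STORE_FAST u → u=33. Stack: []
LOAD_FAST c → push 34. Stack: [34]
LOAD_CONST → push 4. Stack: [34, 4]
BINARY_OP ^ → 34 ^ 4 = 38. Stack: [38]
STORE_FAST u → u=38. Stack: []
LOAD_FAST_LOAD_FAST u,b → push 38,26. Stack: [38, 26]
BINARY_OP * → 38 * 26 = 988. Stack: [988]
STORE_FAST t → t=988. Stack: []
LOAD_FAST t → push 988. Stack: [988]
RETURN_VALUE → return 988.

59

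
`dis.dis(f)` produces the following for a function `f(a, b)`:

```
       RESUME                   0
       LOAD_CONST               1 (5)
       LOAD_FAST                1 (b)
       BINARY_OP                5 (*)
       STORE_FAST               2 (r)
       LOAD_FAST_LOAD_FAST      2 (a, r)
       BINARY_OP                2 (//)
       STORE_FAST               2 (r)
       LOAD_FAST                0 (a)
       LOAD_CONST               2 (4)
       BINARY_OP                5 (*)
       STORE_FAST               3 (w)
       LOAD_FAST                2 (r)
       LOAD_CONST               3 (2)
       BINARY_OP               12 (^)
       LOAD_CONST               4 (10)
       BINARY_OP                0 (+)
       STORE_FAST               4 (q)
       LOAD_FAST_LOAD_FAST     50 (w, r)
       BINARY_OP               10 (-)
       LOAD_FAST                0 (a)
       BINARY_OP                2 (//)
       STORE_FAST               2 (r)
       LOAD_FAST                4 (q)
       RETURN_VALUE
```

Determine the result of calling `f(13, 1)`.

LOAD_CONST → push 5. Stack: [5]
LOAD_FAST b → push 1. Stack: [5, 1]
BINARY_OP * → 5 * 1 = 5. Stack: [5]
STORE_FAST r → r=5. Stack: []
LOAD_FAST_LOAD_FAST a,r → push 13,5. Stack: [13, 5]
BINARY_OP // → 13 // 5 = 2. Stack: [2]
STORE_FAST r → r=2. Stack: []
LOAD_FAST a → push 13. Stack: [13]
LOAD_CONST → push 4. Stack: [13, 4]
BINARY_OP * → 13 * 4 = 52. Stack: [52]
STORE_FAST w → w=52. Stack: []
LOAD_FAST r → push 2. Stack: [2]
LOAD_CONST → push 2. Stack: [2, 2]
BINARY_OP ^ → 2 ^ 2 = 0. Stack: [0]
LOAD_CONST → push 10. Stack: [0, 10]
BINARY_OP + → 0 + 10 = 10. Stack: [10]
STORE_FAST q → q=10. Stack: []
LOAD_FAST_LOAD_FAST w,r → push 52,2. Stack: [52, 2]
BINARY_OP - → 52 - 2 = 50. Stack: [50]
LOAD_FAST a → push 13. Stack: [50, 13]
BINARY_OP // → 50 // 13 = 3. Stack: [3]
STORE_FAST r → r=3. Stack: []
LOAD_FAST q → push 10. Stack: [10]
RETURN_VALUE → return 10.

10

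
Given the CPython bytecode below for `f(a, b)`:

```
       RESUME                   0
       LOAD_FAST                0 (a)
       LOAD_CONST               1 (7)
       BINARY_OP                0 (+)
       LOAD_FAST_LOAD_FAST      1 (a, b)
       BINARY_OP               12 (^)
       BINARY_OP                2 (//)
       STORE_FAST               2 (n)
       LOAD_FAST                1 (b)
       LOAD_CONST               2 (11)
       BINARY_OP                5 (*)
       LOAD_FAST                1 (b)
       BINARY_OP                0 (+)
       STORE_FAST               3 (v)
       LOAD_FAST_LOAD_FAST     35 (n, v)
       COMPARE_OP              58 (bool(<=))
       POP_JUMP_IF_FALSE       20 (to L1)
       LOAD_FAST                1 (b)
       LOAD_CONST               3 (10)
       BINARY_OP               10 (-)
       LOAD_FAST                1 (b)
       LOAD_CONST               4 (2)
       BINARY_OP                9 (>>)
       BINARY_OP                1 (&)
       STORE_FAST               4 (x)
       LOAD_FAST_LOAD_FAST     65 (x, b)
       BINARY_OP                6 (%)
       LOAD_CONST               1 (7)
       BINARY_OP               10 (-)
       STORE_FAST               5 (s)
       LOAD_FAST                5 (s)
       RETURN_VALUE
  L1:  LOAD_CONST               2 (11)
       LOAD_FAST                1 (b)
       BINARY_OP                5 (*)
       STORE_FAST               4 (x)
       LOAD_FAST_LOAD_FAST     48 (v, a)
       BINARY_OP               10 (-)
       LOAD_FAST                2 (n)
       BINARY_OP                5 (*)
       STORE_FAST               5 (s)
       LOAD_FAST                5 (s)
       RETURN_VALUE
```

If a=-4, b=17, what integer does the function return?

-3

LOAD_FAST a → push -4. Stack: [-4]
LOAD_CONST → push 7. Stack: [-4, 7]
BINARY_OP + → -4 + 7 = 3. Stack: [3]
LOAD_FAST_LOAD_FAST a,b → push -4,17. Stack: [3, -4, 17]
BINARY_OP ^ → -4 ^ 17 = -19. Stack: [3, -19]
BINARY_OP // → 3 // -19 = -1. Stack: [-1]
STORE_FAST n → n=-1. Stack: []
LOAD_FAST b → push 17. Stack: [17]
LOAD_CONST → push 11. Stack: [17, 11]
BINARY_OP * → 17 * 11 = 187. Stack: [187]
LOAD_FAST b → push 17. Stack: [187, 17]
BINARY_OP + → 187 + 17 = 204. Stack: [204]
STORE_FAST v → v=204. Stack: []
LOAD_FAST_LOAD_FAST n,v → push -1,204. Stack: [-1, 204]
COMPARE_OP bool(<=) → -1 vs 204 = True. Stack: [True]
POP_JUMP_IF_FALSE → pop True; no jump. Stack: []
LOAD_FAST b → push 17. Stack: [17]
LOAD_CONST → push 10. Stack: [17, 10]
BINARY_OP - → 17 - 10 = 7. Stack: [7]
LOAD_FAST b → push 17. Stack: [7, 17]
LOAD_CONST → push 2. Stack: [7, 17, 2]
BINARY_OP >> → 17 >> 2 = 4. Stack: [7, 4]
BINARY_OP & → 7 & 4 = 4. Stack: [4]
STORE_FAST x → x=4. Stack: []
LOAD_FAST_LOAD_FAST x,b → push 4,17. Stack: [4, 17]
BINARY_OP % → 4 % 17 = 4. Stack: [4]
LOAD_CONST → push 7. Stack: [4, 7]
BINARY_OP - → 4 - 7 = -3. Stack: [-3]
STORE_FAST s → s=-3. Stack: []
LOAD_FAST s → push -3. Stack: [-3]
RETURN_VALUE → return -3.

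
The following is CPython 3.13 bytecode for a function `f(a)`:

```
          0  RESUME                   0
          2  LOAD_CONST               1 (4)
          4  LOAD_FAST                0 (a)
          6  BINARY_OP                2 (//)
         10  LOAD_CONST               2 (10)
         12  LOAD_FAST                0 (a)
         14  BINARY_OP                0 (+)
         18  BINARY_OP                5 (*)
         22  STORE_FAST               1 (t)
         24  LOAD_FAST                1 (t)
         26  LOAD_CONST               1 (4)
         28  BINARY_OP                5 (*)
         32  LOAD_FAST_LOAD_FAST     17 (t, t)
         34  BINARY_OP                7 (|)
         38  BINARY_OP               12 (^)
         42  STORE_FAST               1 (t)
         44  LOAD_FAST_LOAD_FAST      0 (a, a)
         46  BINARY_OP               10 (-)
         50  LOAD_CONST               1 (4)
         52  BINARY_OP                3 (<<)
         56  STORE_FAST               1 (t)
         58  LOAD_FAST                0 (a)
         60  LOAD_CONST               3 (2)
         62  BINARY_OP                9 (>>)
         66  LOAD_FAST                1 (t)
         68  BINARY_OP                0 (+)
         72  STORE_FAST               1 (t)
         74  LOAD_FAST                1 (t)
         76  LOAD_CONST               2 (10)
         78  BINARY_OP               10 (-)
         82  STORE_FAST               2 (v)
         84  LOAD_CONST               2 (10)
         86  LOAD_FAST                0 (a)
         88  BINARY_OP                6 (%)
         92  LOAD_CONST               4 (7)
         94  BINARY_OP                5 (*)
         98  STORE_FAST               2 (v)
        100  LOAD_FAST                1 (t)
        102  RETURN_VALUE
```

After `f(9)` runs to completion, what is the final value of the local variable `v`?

7

LOAD_CONST → push 4. Stack: [4]
LOAD_FAST a → push 9. Stack: [4, 9]
BINARY_OP // → 4 // 9 = 0. Stack: [0]
LOAD_CONST → push 10. Stack: [0, 10]
LOAD_FAST a → push 9. Stack: [0, 10, 9]
BINARY_OP + → 10 + 9 = 19. Stack: [0, 19]
BINARY_OP * → 0 * 19 = 0. Stack: [0]
STORE_FAST t → t=0. Stack: []
LOAD_FAST t → push 0. Stack: [0]
LOAD_CONST → push 4. Stack: [0, 4]
BINARY_OP * → 0 * 4 = 0. Stack: [0]
LOAD_FAST_LOAD_FAST t,t → push 0,0. Stack: [0, 0, 0]
BINARY_OP | → 0 | 0 = 0. Stack: [0, 0]
BINARY_OP ^ → 0 ^ 0 = 0. Stack: [0]
STORE_FAST t → t=0. Stack: []
LOAD_FAST_LOAD_FAST a,a → push 9,9. Stack: [9, 9]
BINARY_OP - → 9 - 9 = 0. Stack: [0]
LOAD_CONST → push 4. Stack: [0, 4]
BINARY_OP << → 0 << 4 = 0. Stack: [0]
STORE_FAST t → t=0. Stack: []
LOAD_FAST a → push 9. Stack: [9]
LOAD_CONST → push 2. Stack: [9, 2]
BINARY_OP >> → 9 >> 2 = 2. Stack: [2]
LOAD_FAST t → push 0. Stack: [2, 0]
BINARY_OP + → 2 + 0 = 2. Stack: [2]
STORE_FAST t → t=2. Stack: []
LOAD_FAST t → push 2. Stack: [2]
LOAD_CONST → push 10. Stack: [2, 10]
BINARY_OP - → 2 - 10 = -8. Stack: [-8]
STORE_FAST v → v=-8. Stack: []
LOAD_CONST → push 10. Stack: [10]
LOAD_FAST a → push 9. Stack: [10, 9]
BINARY_OP % → 10 % 9 = 1. Stack: [1]
LOAD_CONST → push 7. Stack: [1, 7]
BINARY_OP * → 1 * 7 = 7. Stack: [7]
STORE_FAST v → v=7. Stack: []
LOAD_FAST t → push 2. Stack: [2]
RETURN_VALUE → return 2.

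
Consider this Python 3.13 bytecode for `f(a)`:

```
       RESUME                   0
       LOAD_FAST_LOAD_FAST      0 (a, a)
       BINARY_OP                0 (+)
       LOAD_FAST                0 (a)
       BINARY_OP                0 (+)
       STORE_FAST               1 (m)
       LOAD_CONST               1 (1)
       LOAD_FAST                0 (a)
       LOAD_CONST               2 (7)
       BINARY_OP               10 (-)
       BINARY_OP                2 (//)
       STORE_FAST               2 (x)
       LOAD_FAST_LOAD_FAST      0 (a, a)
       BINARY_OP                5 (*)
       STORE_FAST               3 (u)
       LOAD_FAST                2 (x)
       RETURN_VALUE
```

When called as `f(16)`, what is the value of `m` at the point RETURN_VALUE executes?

LOAD_FAST_LOAD_FAST a,a → push 16,16. Stack: [16, 16]
BINARY_OP + → 16 + 16 = 32. Stack: [32]
LOAD_FAST a → push 16. Stack: [32, 16]
BINARY_OP + → 32 + 16 = 48. Stack: [48]
STORE_FAST m → m=48. Stack: []
LOAD_CONST → push 1. Stack: [1]
LOAD_FAST a → push 16. Stack: [1, 16]
LOAD_CONST → push 7. Stack: [1, 16, 7]
BINARY_OP - → 16 - 7 = 9. Stack: [1, 9]
BINARY_OP // → 1 // 9 = 0. Stack: [0]
STORE_FAST x → x=0. Stack: []
LOAD_FAST_LOAD_FAST a,a → push 16,16. Stack: [16, 16]
BINARY_OP * → 16 * 16 = 256. Stack: [256]
STORE_FAST u → u=256. Stack: []
LOAD_FAST x → push 0. Stack: [0]
RETURN_VALUE → return 0.

48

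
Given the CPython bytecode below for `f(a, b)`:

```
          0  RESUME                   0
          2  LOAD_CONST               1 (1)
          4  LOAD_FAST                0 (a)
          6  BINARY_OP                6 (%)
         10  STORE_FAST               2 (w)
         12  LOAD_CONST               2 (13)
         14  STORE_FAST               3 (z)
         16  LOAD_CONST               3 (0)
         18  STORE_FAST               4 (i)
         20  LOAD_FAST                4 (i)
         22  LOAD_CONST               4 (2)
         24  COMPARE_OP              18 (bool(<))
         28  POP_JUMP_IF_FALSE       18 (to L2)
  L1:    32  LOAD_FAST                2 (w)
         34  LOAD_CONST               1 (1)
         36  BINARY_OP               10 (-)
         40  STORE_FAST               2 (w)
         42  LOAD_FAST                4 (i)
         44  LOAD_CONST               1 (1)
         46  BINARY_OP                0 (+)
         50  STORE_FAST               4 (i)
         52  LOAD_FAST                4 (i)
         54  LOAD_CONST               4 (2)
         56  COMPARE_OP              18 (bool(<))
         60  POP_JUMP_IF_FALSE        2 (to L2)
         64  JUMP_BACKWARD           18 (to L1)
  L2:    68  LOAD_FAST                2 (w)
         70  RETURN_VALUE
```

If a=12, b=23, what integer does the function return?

-1

LOAD_CONST → push 1. Stack: [1]
LOAD_FAST a → push 12. Stack: [1, 12]
BINARY_OP % → 1 % 12 = 1. Stack: [1]
STORE_FAST w → w=1. Stack: []
LOAD_CONST → push 13. Stack: [13]
STORE_FAST z → z=13. Stack: []
LOAD_CONST → push 0. Stack: [0]
STORE_FAST i → i=0. Stack: []
LOAD_FAST i → push 0. Stack: [0]
LOAD_CONST → push 2. Stack: [0, 2]
COMPARE_OP bool(<) → 0 vs 2 = True. Stack: [True]
POP_JUMP_IF_FALSE → pop True; no jump. Stack: []
LOAD_FAST w → push 1. Stack: [1]
LOAD_CONST → push 1. Stack: [1, 1]
BINARY_OP - → 1 - 1 = 0. Stack: [0]
STORE_FAST w → w=0. Stack: []
LOAD_FAST i → push 0. Stack: [0]
LOAD_CONST → push 1. Stack: [0, 1]
BINARY_OP + → 0 + 1 = 1. Stack: [1]
STORE_FAST i → i=1. Stack: []
LOAD_FAST i → push 1. Stack: [1]
LOAD_CONST → push 2. Stack: [1, 2]
COMPARE_OP bool(<) → 1 vs 2 = True. Stack: [True]
POP_JUMP_IF_FALSE → pop True; no jump. Stack: []
LOAD_FAST w → push 0. Stack: [0]
LOAD_CONST → push 1. Stack: [0, 1]
BINARY_OP - → 0 - 1 = -1. Stack: [-1]
STORE_FAST w → w=-1. Stack: []
LOAD_FAST i → push 1. Stack: [1]
LOAD_CONST → push 1. Stack: [1, 1]
BINARY_OP + → 1 + 1 = 2. Stack: [2]
STORE_FAST i → i=2. Stack: []
LOAD_FAST i → push 2. Stack: [2]
LOAD_CONST → push 2. Stack: [2, 2]
COMPARE_OP bool(<) → 2 vs 2 = False. Stack: [False]
POP_JUMP_IF_FALSE → pop False; jump. Stack: []
LOAD_FAST w → push -1. Stack: [-1]
RETURN_VALUE → return -1.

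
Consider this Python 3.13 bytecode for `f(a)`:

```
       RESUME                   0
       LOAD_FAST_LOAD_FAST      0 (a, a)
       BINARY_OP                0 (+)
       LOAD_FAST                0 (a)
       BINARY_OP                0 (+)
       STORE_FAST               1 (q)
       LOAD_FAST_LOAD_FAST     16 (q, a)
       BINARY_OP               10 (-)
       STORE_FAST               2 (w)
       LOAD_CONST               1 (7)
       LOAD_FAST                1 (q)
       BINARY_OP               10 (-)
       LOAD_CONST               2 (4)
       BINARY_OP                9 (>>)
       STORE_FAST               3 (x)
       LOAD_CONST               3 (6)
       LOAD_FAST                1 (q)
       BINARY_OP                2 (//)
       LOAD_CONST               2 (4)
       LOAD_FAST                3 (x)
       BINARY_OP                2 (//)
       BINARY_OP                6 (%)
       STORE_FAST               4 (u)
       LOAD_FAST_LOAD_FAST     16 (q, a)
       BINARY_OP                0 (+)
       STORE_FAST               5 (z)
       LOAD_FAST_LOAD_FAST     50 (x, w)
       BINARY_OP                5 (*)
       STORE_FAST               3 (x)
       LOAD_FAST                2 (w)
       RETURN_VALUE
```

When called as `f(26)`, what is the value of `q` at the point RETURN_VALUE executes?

LOAD_FAST_LOAD_FAST a,a → push 26,26. Stack: [26, 26]
BINARY_OP + → 26 + 26 = 52. Stack: [52]
LOAD_FAST a → push 26. Stack: [52, 26]
BINARY_OP + → 52 + 26 = 78. Stack: [78]
STORE_FAST q → q=78. Stack: []
LOAD_FAST_LOAD_FAST q,a → push 78,26. Stack: [78, 26]
BINARY_OP - → 78 - 26 = 52. Stack: [52]
STORE_FAST w → w=52. Stack: []
LOAD_CONST → push 7. Stack: [7]
LOAD_FAST q → push 78. Stack: [7, 78]
BINARY_OP - → 7 - 78 = -71. Stack: [-71]
LOAD_CONST → push 4. Stack: [-71, 4]
BINARY_OP >> → -71 >> 4 = -5. Stack: [-5]
STORE_FAST x → x=-5. Stack: []
LOAD_CONST → push 6. Stack: [6]
LOAD_FAST q → push 78. Stack: [6, 78]
BINARY_OP // → 6 // 78 = 0. Stack: [0]
LOAD_CONST → push 4. Stack: [0, 4]
LOAD_FAST x → push -5. Stack: [0, 4, -5]
BINARY_OP // → 4 // -5 = -1. Stack: [0, -1]
BINARY_OP % → 0 % -1 = 0. Stack: [0]
STORE_FAST u → u=0. Stack: []
LOAD_FAST_LOAD_FAST q,a → push 78,26. Stack: [78, 26]
BINARY_OP + → 78 + 26 = 104. Stack: [104]
STORE_FAST z → z=104. Stack: []
LOAD_FAST_LOAD_FAST x,w → push -5,52. Stack: [-5, 52]
BINARY_OP * → -5 * 52 = -260. Stack: [-260]
STORE_FAST x → x=-260. Stack: []
LOAD_FAST w → push 52. Stack: [52]
RETURN_VALUE → return 52.

78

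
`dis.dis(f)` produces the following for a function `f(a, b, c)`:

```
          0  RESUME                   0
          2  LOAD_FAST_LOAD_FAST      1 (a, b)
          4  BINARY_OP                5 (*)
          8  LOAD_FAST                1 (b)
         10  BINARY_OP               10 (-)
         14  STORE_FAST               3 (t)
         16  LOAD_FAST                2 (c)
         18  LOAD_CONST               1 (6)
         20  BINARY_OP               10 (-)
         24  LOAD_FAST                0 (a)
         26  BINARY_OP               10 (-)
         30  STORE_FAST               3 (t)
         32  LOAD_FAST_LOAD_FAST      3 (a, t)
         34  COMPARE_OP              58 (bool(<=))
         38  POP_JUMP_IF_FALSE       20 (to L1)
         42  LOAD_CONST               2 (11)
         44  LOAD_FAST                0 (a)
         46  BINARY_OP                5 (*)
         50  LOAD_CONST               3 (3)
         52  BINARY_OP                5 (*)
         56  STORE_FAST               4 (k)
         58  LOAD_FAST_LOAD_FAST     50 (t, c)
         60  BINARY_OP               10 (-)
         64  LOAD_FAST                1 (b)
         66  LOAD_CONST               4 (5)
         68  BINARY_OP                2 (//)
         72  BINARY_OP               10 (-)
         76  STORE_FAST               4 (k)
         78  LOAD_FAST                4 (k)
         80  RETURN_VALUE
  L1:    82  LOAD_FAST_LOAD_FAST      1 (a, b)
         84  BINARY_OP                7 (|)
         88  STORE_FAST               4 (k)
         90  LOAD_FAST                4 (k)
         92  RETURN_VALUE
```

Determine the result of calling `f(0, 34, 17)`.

-12

LOAD_FAST_LOAD_FAST a,b → push 0,34. Stack: [0, 34]
BINARY_OP * → 0 * 34 = 0. Stack: [0]
LOAD_FAST b → push 34. Stack: [0, 34]
BINARY_OP - → 0 - 34 = -34. Stack: [-34]
STORE_FAST t → t=-34. Stack: []
LOAD_FAST c → push 17. Stack: [17]
LOAD_CONST → push 6. Stack: [17, 6]
BINARY_OP - → 17 - 6 = 11. Stack: [11]
LOAD_FAST a → push 0. Stack: [11, 0]
BINARY_OP - → 11 - 0 = 11. Stack: [11]
STORE_FAST t → t=11. Stack: []
LOAD_FAST_LOAD_FAST a,t → push 0,11. Stack: [0, 11]
COMPARE_OP bool(<=) → 0 vs 11 = True. Stack: [True]
POP_JUMP_IF_FALSE → pop True; no jump. Stack: []
LOAD_CONST → push 11. Stack: [11]
LOAD_FAST a → push 0. Stack: [11, 0]
BINARY_OP * → 11 * 0 = 0. Stack: [0]
LOAD_CONST → push 3. Stack: [0, 3]
BINARY_OP * → 0 * 3 = 0. Stack: [0]
STORE_FAST k → k=0. Stack: []
LOAD_FAST_LOAD_FAST t,c → push 11,17. Stack: [11, 17]
BINARY_OP - → 11 - 17 = -6. Stack: [-6]
LOAD_FAST b → push 34. Stack: [-6, 34]
LOAD_CONST → push 5. Stack: [-6, 34, 5]
BINARY_OP // → 34 // 5 = 6. Stack: [-6, 6]
BINARY_OP - → -6 - 6 = -12. Stack: [-12]
STORE_FAST k → k=-12. Stack: []
LOAD_FAST k → push -12. Stack: [-12]
RETURN_VALUE → return -12.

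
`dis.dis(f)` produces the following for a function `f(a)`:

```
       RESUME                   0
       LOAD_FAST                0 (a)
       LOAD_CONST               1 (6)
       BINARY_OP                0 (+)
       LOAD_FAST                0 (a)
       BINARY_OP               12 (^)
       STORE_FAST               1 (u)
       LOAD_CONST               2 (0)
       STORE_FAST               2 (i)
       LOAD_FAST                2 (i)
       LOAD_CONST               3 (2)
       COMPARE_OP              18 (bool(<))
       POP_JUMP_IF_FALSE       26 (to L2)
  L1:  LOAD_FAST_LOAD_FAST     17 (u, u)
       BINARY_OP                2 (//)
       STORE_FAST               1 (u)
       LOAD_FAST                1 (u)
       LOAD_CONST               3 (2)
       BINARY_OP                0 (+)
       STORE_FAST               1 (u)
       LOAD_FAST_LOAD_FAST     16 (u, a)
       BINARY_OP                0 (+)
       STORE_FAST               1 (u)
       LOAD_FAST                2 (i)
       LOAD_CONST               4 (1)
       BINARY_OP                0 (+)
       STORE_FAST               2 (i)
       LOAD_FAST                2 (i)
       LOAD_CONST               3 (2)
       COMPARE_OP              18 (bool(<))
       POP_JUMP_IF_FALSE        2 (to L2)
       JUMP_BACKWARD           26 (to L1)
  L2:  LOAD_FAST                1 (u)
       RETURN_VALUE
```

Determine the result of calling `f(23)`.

LOAD_FAST a → push 23. Stack: [23]
LOAD_CONST → push 6. Stack: [23, 6]
BINARY_OP + → 23 + 6 = 29. Stack: [29]
LOAD_FAST a → push 23. Stack: [29, 23]
BINARY_OP ^ → 29 ^ 23 = 10. Stack: [10]
STORE_FAST u → u=10. Stack: []
LOAD_CONST → push 0. Stack: [0]
STORE_FAST i → i=0. Stack: []
LOAD_FAST i → push 0. Stack: [0]
LOAD_CONST → push 2. Stack: [0, 2]
COMPARE_OP bool(<) → 0 vs 2 = True. Stack: [True]
POP_JUMP_IF_FALSE → pop True; no jump. Stack: []
LOAD_FAST_LOAD_FAST u,u → push 10,10. Stack: [10, 10]
BINARY_OP // → 10 // 10 = 1. Stack: [1]
STORE_FAST u → u=1. Stack: []
LOAD_FAST u → push 1. Stack: [1]
LOAD_CONST → push 2. Stack: [1, 2]
BINARY_OP + → 1 + 2 = 3. Stack: [3]
STORE_FAST u → u=3. Stack: []
LOAD_FAST_LOAD_FAST u,a → push 3,23. Stack: [3, 23]
BINARY_OP + → 3 + 23 = 26. Stack: [26]
STORE_FAST u → u=26. Stack: []
LOAD_FAST i → push 0. Stack: [0]
LOAD_CONST → push 1. Stack: [0, 1]
BINARY_OP + → 0 + 1 = 1. Stack: [1]
STORE_FAST i → i=1. Stack: []
LOAD_FAST i → push 1. Stack: [1]
LOAD_CONST → push 2. Stack: [1, 2]
COMPARE_OP bool(<) → 1 vs 2 = True. Stack: [True]
POP_JUMP_IF_FALSE → pop True; no jump. Stack: []
LOAD_FAST_LOAD_FAST u,u → push 26,26. Stack: [26, 26]
BINARY_OP // → 26 // 26 = 1. Stack: [1]
STORE_FAST u → u=1. Stack: []
LOAD_FAST u → push 1. Stack: [1]
LOAD_CONST → push 2. Stack: [1, 2]
BINARY_OP + → 1 + 2 = 3. Stack: [3]
STORE_FAST u → u=3. Stack: []
LOAD_FAST_LOAD_FAST u,a → push 3,23. Stack: [3, 23]
BINARY_OP + → 3 + 23 = 26. Stack: [26]
STORE_FAST u → u=26. Stack: []
LOAD_FAST i → push 1. Stack: [1]
LOAD_CONST → push 1. Stack: [1, 1]
BINARY_OP + → 1 + 1 = 2. Stack: [2]
STORE_FAST i → i=2. Stack: []
LOAD_FAST i → push 2. Stack: [2]
LOAD_CONST → push 2. Stack: [2, 2]
COMPARE_OP bool(<) → 2 vs 2 = False. Stack: [False]
POP_JUMP_IF_FALSE → pop False; jump. Stack: []
LOAD_FAST u → push 26. Stack: [26]
RETURN_VALUE → return 26.

26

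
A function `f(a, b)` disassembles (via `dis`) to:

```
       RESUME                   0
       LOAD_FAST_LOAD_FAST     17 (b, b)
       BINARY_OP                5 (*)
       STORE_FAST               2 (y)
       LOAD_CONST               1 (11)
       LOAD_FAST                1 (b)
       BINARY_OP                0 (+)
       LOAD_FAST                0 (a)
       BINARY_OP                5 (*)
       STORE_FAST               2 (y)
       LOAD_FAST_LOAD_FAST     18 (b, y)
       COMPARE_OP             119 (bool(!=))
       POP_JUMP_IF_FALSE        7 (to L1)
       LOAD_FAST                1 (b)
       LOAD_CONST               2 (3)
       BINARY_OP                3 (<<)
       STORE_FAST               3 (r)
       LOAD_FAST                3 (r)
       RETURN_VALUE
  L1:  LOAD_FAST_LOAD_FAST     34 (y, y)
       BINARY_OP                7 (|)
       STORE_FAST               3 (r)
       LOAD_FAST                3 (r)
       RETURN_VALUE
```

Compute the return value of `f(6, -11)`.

-88

LOAD_FAST_LOAD_FAST b,b → push -11,-11. Stack: [-11, -11]
BINARY_OP * → -11 * -11 = 121. Stack: [121]
STORE_FAST y → y=121. Stack: []
LOAD_CONST → push 11. Stack: [11]
LOAD_FAST b → push -11. Stack: [11, -11]
BINARY_OP + → 11 + -11 = 0. Stack: [0]
LOAD_FAST a → push 6. Stack: [0, 6]
BINARY_OP * → 0 * 6 = 0. Stack: [0]
STORE_FAST y → y=0. Stack: []
LOAD_FAST_LOAD_FAST b,y → push -11,0. Stack: [-11, 0]
COMPARE_OP bool(!=) → -11 vs 0 = True. Stack: [True]
POP_JUMP_IF_FALSE → pop True; no jump. Stack: []
LOAD_FAST b → push -11. Stack: [-11]
LOAD_CONST → push 3. Stack: [-11, 3]
BINARY_OP << → -11 << 3 = -88. Stack: [-88]
STORE_FAST r → r=-88. Stack: []
LOAD_FAST r → push -88. Stack: [-88]
RETURN_VALUE → return -88.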